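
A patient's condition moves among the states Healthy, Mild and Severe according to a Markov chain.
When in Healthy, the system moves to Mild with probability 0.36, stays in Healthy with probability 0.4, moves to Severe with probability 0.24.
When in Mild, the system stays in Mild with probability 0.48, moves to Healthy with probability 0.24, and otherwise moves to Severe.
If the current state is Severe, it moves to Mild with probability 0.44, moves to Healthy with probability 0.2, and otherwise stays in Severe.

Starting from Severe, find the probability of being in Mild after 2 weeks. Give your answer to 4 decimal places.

0.4416

Sum over the intermediate state after 1 week:
P = P(Severe→Healthy)·P(Healthy→Mild) + P(Severe→Mild)·P(Mild→Mild) + P(Severe→Severe)·P(Severe→Mild)
  = 0.2×0.36 + 0.44×0.48 + 0.36×0.44
  = 0.0720 + 0.2112 + 0.1584 = 0.4416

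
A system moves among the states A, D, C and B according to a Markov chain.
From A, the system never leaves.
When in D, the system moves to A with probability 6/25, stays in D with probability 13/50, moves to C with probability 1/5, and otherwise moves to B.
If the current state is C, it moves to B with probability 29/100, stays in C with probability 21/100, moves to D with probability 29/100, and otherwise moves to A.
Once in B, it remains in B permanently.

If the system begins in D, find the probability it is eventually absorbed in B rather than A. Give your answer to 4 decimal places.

Let h(s) be the probability of absorption at B starting from transient state s. Then h(B) = 1 and h(A) = 0. By first-step analysis:
h(D) = 0.24·0 + 0.26·h(D) + 0.2·h(C) + 0.3·1
h(C) = 0.21·0 + 0.29·h(D) + 0.21·h(C) + 0.29·1
Solving: h(D) = 0.5602, h(C) = 0.5727.
Starting from D, the probability is 0.5602.

0.5602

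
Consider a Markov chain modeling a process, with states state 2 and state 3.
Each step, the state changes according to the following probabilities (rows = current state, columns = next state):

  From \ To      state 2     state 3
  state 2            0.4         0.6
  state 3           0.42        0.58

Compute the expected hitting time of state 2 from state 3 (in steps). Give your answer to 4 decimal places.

Let t(s) be the expected number of steps to first reach state 2 from state s, with t(state 2) = 0. Conditioning on the first step:
t(state 3) = 1 + 0.58·t(state 3)
Solving: t(state 3) = 2.3810.
Expected steps from state 3 to state 2: 2.3810.

2.3810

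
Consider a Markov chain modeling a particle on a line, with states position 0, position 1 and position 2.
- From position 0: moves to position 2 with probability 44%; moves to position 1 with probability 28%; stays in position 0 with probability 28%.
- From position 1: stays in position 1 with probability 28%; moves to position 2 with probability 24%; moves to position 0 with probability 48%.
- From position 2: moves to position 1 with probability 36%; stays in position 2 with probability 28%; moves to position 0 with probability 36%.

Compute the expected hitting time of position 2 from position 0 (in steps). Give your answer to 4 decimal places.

2.6042

Let t(s) be the expected number of steps to first reach position 2 from state s, with t(position 2) = 0. Conditioning on the first step:
t(position 0) = 1 + 0.28·t(position 0) + 0.28·t(position 1)
t(position 1) = 1 + 0.48·t(position 0) + 0.28·t(position 1)
Solving: t(position 0) = 2.6042, t(position 1) = 3.1250.
Expected steps from position 0 to position 2: 2.6042.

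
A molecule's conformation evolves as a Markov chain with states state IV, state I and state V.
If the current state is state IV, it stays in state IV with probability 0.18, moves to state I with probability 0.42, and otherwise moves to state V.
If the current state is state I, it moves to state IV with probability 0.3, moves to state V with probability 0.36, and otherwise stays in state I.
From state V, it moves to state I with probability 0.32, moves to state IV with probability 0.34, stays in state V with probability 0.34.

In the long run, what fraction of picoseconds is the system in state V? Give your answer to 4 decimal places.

0.3640

Let the stationary distribution be π with π = πP and π_1 + π_2 + π_3 = 1.
π_1 = 0.18·π_1 + 0.3·π_2 + 0.34·π_3
π_2 = 0.42·π_1 + 0.34·π_2 + 0.32·π_3
Solving with the normalization constraint gives π = (0.2809, 0.3552, 0.3640).
So the stationary probability of state V is 0.3640.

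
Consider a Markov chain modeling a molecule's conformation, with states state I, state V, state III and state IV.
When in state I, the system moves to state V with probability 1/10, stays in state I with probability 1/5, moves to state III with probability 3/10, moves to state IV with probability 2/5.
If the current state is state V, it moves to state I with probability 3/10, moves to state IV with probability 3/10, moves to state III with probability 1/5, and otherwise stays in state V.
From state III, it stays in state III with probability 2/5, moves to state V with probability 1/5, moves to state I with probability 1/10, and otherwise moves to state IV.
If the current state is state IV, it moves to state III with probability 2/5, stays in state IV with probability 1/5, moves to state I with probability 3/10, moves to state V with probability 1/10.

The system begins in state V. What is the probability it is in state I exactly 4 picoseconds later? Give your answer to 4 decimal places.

0.2091

Propagate the distribution vector 4 picoseconds from state V.
After 0 picoseconds: (0.0000, 1.0000, 0.0000, 0.0000)
After 1 picosecond: (0.3000, 0.2000, 0.2000, 0.3000)
After 2 picoseconds: (0.2300, 0.1400, 0.3300, 0.3000)
After 3 picoseconds: (0.2110, 0.1470, 0.3490, 0.2930)
After 4 picoseconds: (0.2091, 0.1496, 0.3495, 0.2918)
P(in state I after 4 picoseconds) = 0.2091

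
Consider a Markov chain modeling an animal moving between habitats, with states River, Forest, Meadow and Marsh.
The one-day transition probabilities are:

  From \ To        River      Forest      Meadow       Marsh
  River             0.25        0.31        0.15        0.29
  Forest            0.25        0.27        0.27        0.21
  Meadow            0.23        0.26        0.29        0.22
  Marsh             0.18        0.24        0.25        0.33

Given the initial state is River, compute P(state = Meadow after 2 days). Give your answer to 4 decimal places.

0.2372

Propagate the distribution vector 2 days from River.
After 0 days: (1.0000, 0.0000, 0.0000, 0.0000)
After 1 day: (0.2500, 0.3100, 0.1500, 0.2900)
After 2 days: (0.2267, 0.2698, 0.2372, 0.2663)
P(in Meadow after 2 days) = 0.2372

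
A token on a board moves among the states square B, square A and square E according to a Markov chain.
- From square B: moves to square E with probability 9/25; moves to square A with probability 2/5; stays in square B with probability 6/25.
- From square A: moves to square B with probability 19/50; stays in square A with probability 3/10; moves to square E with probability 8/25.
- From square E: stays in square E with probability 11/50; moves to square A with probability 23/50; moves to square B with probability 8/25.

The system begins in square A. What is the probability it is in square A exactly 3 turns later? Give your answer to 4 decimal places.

Propagate the distribution vector 3 turns from square A.
After 0 turns: (0.0000, 1.0000, 0.0000)
After 1 turn: (0.3800, 0.3000, 0.3200)
After 2 turns: (0.3076, 0.3892, 0.3032)
After 3 turns: (0.3187, 0.3793, 0.3020)
P(in square A after 3 turns) = 0.3793

0.3793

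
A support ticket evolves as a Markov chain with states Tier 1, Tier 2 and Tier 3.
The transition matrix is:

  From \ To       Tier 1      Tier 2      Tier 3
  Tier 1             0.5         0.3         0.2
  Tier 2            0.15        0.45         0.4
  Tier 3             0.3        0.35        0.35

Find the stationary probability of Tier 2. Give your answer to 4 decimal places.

0.3719

Let the stationary distribution be π with π = πP and π_1 + π_2 + π_3 = 1.
π_1 = 0.5·π_1 + 0.15·π_2 + 0.3·π_3
π_2 = 0.3·π_1 + 0.45·π_2 + 0.35·π_3
Solving with the normalization constraint gives π = (0.3053, 0.3719, 0.3228).
So the stationary probability of Tier 2 is 0.3719.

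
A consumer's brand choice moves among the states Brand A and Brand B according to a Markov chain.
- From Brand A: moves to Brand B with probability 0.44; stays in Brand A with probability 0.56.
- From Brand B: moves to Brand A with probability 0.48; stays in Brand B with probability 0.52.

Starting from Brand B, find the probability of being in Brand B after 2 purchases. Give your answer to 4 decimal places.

0.4816

Sum over the intermediate state after 1 purchase:
P = P(Brand B→Brand A)·P(Brand A→Brand B) + P(Brand B→Brand B)·P(Brand B→Brand B)
  = 0.48×0.44 + 0.52×0.52
  = 0.2112 + 0.2704 = 0.4816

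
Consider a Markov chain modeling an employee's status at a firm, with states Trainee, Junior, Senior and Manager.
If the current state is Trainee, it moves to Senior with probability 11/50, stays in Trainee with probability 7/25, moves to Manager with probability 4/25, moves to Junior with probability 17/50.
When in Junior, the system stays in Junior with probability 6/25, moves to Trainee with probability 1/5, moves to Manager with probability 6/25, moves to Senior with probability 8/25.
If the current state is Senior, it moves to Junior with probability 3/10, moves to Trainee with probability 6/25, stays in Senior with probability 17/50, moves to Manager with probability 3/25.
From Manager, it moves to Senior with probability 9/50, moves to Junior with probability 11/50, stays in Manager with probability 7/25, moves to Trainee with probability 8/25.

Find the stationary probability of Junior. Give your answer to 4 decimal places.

Let the stationary distribution be π with π = πP and π_1 + π_2 + π_3 + π_4 = 1.
π_1 = 0.28·π_1 + 0.2·π_2 + 0.24·π_3 + 0.32·π_4
π_2 = 0.34·π_1 + 0.24·π_2 + 0.3·π_3 + 0.22·π_4
π_3 = 0.22·π_1 + 0.32·π_2 + 0.34·π_3 + 0.18·π_4
Solving with the normalization constraint gives π = (0.2546, 0.2779, 0.2727, 0.1947).
So the stationary probability of Junior is 0.2779.

0.2779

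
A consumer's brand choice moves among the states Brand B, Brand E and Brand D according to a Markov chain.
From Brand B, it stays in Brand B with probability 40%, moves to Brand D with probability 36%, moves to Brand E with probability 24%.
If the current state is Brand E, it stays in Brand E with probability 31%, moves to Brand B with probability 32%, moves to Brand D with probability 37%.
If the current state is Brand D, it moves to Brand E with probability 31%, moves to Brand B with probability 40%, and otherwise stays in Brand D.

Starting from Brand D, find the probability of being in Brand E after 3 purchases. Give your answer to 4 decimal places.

Propagate the distribution vector 3 purchases from Brand D.
After 0 purchases: (0.0000, 0.0000, 1.0000)
After 1 purchase: (0.4000, 0.3100, 0.2900)
After 2 purchases: (0.3752, 0.2820, 0.3428)
After 3 purchases: (0.3774, 0.2837, 0.3388)
P(in Brand E after 3 purchases) = 0.2837

0.2837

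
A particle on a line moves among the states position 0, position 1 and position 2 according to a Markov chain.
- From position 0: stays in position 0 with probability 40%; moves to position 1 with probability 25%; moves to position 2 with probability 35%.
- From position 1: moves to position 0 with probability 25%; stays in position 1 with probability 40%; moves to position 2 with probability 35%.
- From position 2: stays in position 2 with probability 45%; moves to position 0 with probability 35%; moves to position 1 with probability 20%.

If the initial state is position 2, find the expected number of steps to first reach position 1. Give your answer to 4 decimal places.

4.5783

Let t(s) be the expected number of steps to first reach position 1 from state s, with t(position 1) = 0. Conditioning on the first step:
t(position 0) = 1 + 0.4·t(position 0) + 0.35·t(position 2)
t(position 2) = 1 + 0.35·t(position 0) + 0.45·t(position 2)
Solving: t(position 0) = 4.3373, t(position 2) = 4.5783.
Expected steps from position 2 to position 1: 4.5783.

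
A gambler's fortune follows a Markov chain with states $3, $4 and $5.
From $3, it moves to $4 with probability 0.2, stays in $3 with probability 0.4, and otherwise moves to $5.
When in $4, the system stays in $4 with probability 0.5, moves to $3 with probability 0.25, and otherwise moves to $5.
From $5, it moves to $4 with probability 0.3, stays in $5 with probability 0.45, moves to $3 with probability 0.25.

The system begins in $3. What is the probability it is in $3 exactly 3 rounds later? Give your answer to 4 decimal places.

Propagate the distribution vector 3 rounds from $3.
After 0 rounds: (1.0000, 0.0000, 0.0000)
After 1 round: (0.4000, 0.2000, 0.4000)
After 2 rounds: (0.3100, 0.3000, 0.3900)
After 3 rounds: (0.2965, 0.3290, 0.3745)
P(in $3 after 3 rounds) = 0.2965

0.2965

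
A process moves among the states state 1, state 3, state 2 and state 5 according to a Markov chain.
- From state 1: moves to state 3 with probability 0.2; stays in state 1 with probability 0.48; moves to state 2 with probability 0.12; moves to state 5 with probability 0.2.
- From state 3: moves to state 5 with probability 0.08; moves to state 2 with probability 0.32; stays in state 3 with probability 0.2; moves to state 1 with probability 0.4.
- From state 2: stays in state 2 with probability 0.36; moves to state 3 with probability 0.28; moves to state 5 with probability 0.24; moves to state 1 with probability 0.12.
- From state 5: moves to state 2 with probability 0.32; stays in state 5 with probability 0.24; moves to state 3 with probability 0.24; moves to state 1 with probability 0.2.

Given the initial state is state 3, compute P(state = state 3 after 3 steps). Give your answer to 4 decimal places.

Propagate the distribution vector 3 steps from state 3.
After 0 steps: (0.0000, 1.0000, 0.0000, 0.0000)
After 1 step: (0.4000, 0.2000, 0.3200, 0.0800)
After 2 steps: (0.3264, 0.2288, 0.2528, 0.1920)
After 3 steps: (0.3169, 0.2279, 0.2648, 0.1903)
P(in state 3 after 3 steps) = 0.2279

0.2279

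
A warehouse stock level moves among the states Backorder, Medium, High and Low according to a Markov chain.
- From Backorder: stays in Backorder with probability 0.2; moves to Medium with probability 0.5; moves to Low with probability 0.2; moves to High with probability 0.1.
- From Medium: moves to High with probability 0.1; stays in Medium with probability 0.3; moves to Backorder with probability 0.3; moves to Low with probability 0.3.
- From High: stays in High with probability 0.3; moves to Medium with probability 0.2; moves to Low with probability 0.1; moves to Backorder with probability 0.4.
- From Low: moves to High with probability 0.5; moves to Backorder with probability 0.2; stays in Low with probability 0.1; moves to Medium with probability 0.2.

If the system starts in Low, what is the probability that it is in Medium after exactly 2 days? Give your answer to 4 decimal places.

Propagate the distribution vector 2 days from Low.
After 0 days: (0.0000, 0.0000, 0.0000, 1.0000)
After 1 day: (0.2000, 0.2000, 0.5000, 0.1000)
After 2 days: (0.3200, 0.2800, 0.2400, 0.1600)
P(in Medium after 2 days) = 0.2800

0.2800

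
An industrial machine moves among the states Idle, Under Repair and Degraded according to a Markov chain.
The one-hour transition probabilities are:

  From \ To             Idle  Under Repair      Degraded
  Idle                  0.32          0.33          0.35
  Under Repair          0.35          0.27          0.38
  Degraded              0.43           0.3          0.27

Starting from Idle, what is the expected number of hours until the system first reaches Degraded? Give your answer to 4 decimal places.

2.7829

Let t(s) be the expected number of hours to first reach Degraded from state s, with t(Degraded) = 0. Conditioning on the first hour:
t(Idle) = 1 + 0.32·t(Idle) + 0.33·t(Under Repair)
t(Under Repair) = 1 + 0.35·t(Idle) + 0.27·t(Under Repair)
Solving: t(Idle) = 2.7829, t(Under Repair) = 2.7041.
Expected hours from Idle to Degraded: 2.7829.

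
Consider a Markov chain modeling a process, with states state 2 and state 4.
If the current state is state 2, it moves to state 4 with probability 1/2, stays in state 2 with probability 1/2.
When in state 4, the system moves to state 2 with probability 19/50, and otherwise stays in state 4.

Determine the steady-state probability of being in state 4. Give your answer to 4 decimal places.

Let the stationary distribution be π with π = πP and π_1 + π_2 = 1.
π_1 = 0.5·π_1 + 0.38·π_2
Solving with the normalization constraint gives π = (0.4318, 0.5682).
So the stationary probability of state 4 is 0.5682.

0.5682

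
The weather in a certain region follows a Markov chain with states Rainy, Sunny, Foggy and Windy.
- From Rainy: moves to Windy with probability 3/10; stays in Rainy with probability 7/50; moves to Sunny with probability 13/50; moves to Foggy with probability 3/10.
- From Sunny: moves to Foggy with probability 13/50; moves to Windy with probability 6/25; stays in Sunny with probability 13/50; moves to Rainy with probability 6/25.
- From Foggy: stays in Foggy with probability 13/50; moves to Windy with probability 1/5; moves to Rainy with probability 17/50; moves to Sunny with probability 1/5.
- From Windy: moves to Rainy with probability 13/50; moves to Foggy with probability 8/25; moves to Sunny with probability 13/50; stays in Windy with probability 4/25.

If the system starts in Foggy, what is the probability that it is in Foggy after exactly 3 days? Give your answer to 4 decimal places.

0.2835

Propagate the distribution vector 3 days from Foggy.
After 0 days: (0.0000, 0.0000, 1.0000, 0.0000)
After 1 day: (0.3400, 0.2000, 0.2600, 0.2000)
After 2 days: (0.2360, 0.2444, 0.2856, 0.2340)
After 3 days: (0.2496, 0.2429, 0.2835, 0.2240)
P(in Foggy after 3 days) = 0.2835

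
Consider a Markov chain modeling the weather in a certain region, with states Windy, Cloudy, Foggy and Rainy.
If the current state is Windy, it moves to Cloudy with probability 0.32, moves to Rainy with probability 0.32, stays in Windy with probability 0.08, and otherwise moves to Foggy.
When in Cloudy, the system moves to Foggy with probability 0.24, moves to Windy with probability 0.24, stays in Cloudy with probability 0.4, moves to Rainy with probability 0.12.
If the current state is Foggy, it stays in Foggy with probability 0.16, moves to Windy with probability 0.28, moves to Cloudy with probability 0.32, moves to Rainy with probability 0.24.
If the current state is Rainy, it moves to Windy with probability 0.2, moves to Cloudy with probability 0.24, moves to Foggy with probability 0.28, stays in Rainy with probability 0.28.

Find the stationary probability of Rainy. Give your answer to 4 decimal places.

0.2263

Let the stationary distribution be π with π = πP and π_1 + π_2 + π_3 + π_4 = 1.
π_1 = 0.08·π_1 + 0.24·π_2 + 0.28·π_3 + 0.2·π_4
π_2 = 0.32·π_1 + 0.4·π_2 + 0.32·π_3 + 0.24·π_4
π_3 = 0.28·π_1 + 0.24·π_2 + 0.16·π_3 + 0.28·π_4
Solving with the normalization constraint gives π = (0.2073, 0.3282, 0.2383, 0.2263).
So the stationary probability of Rainy is 0.2263.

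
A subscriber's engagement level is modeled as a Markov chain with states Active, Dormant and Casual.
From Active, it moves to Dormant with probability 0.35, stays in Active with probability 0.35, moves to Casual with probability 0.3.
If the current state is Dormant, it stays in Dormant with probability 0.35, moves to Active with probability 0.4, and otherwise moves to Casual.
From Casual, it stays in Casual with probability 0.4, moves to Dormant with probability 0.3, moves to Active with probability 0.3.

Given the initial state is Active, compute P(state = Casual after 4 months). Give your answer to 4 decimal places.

0.3147

Propagate the distribution vector 4 months from Active.
After 0 months: (1.0000, 0.0000, 0.0000)
After 1 month: (0.3500, 0.3500, 0.3000)
After 2 months: (0.3525, 0.3350, 0.3125)
After 3 months: (0.3511, 0.3344, 0.3145)
After 4 months: (0.3510, 0.3343, 0.3147)
P(in Casual after 4 months) = 0.3147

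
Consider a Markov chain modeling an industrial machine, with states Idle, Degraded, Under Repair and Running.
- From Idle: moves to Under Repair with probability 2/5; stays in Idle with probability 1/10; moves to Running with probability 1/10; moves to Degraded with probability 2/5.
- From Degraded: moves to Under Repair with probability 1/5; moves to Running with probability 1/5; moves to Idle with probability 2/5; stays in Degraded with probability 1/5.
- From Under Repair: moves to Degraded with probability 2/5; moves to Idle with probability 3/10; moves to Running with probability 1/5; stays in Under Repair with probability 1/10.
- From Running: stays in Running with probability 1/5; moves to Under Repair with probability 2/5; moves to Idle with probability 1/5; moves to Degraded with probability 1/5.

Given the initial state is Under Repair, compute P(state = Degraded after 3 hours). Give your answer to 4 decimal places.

0.3100

Propagate the distribution vector 3 hours from Under Repair.
After 0 hours: (0.0000, 0.0000, 1.0000, 0.0000)
After 1 hour: (0.3000, 0.4000, 0.1000, 0.2000)
After 2 hours: (0.2600, 0.2800, 0.2900, 0.1700)
After 3 hours: (0.2590, 0.3100, 0.2570, 0.1740)
P(in Degraded after 3 hours) = 0.3100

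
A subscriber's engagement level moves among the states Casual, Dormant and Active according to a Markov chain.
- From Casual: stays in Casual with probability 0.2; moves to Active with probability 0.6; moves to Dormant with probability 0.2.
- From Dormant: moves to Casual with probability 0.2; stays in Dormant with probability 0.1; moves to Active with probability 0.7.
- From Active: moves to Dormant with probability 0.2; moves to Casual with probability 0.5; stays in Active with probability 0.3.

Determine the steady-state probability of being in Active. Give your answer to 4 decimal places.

0.4755

Let the stationary distribution be π with π = πP and π_1 + π_2 + π_3 = 1.
π_1 = 0.2·π_1 + 0.2·π_2 + 0.5·π_3
π_2 = 0.2·π_1 + 0.1·π_2 + 0.2·π_3
Solving with the normalization constraint gives π = (0.3427, 0.1818, 0.4755).
So the stationary probability of Active is 0.4755.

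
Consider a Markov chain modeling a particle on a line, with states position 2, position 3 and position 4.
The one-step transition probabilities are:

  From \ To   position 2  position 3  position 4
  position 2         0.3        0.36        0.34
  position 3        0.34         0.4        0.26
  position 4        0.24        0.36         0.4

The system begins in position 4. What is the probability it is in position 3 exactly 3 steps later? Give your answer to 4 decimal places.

Propagate the distribution vector 3 steps from position 4.
After 0 steps: (0.0000, 0.0000, 1.0000)
After 1 step: (0.2400, 0.3600, 0.4000)
After 2 steps: (0.2904, 0.3744, 0.3352)
After 3 steps: (0.2949, 0.3750, 0.3302)
P(in position 3 after 3 steps) = 0.3750

0.3750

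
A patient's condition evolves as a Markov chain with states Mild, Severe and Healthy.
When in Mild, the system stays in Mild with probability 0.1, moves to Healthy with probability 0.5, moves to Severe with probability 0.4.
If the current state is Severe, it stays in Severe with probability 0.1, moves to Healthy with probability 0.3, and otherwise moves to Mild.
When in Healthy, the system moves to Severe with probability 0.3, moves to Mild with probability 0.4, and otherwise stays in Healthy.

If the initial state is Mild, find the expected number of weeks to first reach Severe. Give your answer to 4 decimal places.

2.7907

Let t(s) be the expected number of weeks to first reach Severe from state s, with t(Severe) = 0. Conditioning on the first week:
t(Mild) = 1 + 0.1·t(Mild) + 0.5·t(Healthy)
t(Healthy) = 1 + 0.4·t(Mild) + 0.3·t(Healthy)
Solving: t(Mild) = 2.7907, t(Healthy) = 3.0233.
Expected weeks from Mild to Severe: 2.7907.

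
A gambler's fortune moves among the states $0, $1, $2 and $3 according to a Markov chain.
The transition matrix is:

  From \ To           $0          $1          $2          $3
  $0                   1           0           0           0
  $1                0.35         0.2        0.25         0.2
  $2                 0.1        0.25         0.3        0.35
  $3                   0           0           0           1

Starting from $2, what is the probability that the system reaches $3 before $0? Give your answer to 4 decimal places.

Let h(s) be the probability of absorption at $3 starting from transient state s. Then h($3) = 1 and h($0) = 0. By first-step analysis:
h($1) = 0.35·0 + 0.2·h($1) + 0.25·h($2) + 0.2·1
h($2) = 0.1·0 + 0.25·h($1) + 0.3·h($2) + 0.35·1
Solving: h($1) = 0.4573, h($2) = 0.6633.
Starting from $2, the probability is 0.6633.

0.6633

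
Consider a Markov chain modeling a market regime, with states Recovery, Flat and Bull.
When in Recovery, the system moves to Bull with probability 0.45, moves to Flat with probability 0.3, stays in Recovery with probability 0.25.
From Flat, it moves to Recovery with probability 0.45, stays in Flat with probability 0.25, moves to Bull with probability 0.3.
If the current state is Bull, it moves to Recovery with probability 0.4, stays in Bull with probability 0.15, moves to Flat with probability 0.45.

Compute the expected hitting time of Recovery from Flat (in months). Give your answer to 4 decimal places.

Let t(s) be the expected number of months to first reach Recovery from state s, with t(Recovery) = 0. Conditioning on the first month:
t(Flat) = 1 + 0.25·t(Flat) + 0.3·t(Bull)
t(Bull) = 1 + 0.45·t(Flat) + 0.15·t(Bull)
Solving: t(Flat) = 2.2886, t(Bull) = 2.3881.
Expected months from Flat to Recovery: 2.2886.

2.2886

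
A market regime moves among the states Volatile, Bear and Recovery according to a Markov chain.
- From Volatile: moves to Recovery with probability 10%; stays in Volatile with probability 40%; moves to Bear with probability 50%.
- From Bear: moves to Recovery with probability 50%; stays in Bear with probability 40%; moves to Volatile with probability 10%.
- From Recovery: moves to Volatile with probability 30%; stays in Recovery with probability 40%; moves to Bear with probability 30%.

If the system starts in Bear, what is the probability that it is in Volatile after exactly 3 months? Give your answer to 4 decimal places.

0.2510

Propagate the distribution vector 3 months from Bear.
After 0 months: (0.0000, 1.0000, 0.0000)
After 1 month: (0.1000, 0.4000, 0.5000)
After 2 months: (0.2300, 0.3600, 0.4100)
After 3 months: (0.2510, 0.3820, 0.3670)
P(in Volatile after 3 months) = 0.2510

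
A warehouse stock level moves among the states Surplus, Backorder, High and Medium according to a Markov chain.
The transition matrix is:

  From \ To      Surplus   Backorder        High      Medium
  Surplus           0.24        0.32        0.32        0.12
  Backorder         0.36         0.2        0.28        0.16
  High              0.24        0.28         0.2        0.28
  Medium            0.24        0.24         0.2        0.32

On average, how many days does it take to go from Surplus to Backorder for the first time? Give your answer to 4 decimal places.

3.4104

Let t(s) be the expected number of days to first reach Backorder from state s, with t(Backorder) = 0. Conditioning on the first day:
t(Surplus) = 1 + 0.24·t(Surplus) + 0.32·t(High) + 0.12·t(Medium)
t(High) = 1 + 0.24·t(Surplus) + 0.2·t(High) + 0.28·t(Medium)
t(Medium) = 1 + 0.24·t(Surplus) + 0.2·t(High) + 0.32·t(Medium)
Solving: t(Surplus) = 3.4104, t(High) = 3.5774, t(Medium) = 3.7264.
Expected days from Surplus to Backorder: 3.4104.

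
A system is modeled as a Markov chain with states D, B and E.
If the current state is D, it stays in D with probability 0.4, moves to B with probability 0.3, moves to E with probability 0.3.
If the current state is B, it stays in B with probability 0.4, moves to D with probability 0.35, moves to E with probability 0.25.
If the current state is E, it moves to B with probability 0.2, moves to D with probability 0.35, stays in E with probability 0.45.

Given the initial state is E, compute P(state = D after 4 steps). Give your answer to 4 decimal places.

Propagate the distribution vector 4 steps from E.
After 0 steps: (0.0000, 0.0000, 1.0000)
After 1 step: (0.3500, 0.2000, 0.4500)
After 2 steps: (0.3675, 0.2750, 0.3575)
After 3 steps: (0.3684, 0.2918, 0.3399)
After 4 steps: (0.3684, 0.2952, 0.3364)
P(in D after 4 steps) = 0.3684

0.3684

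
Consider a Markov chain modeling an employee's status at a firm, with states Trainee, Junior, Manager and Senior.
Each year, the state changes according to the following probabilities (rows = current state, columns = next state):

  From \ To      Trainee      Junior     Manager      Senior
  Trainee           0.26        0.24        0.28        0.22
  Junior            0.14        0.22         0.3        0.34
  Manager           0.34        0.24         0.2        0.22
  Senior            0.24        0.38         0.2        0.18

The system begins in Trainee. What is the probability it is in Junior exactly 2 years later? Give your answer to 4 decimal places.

0.2660

Propagate the distribution vector 2 years from Trainee.
After 0 years: (1.0000, 0.0000, 0.0000, 0.0000)
After 1 year: (0.2600, 0.2400, 0.2800, 0.2200)
After 2 years: (0.2492, 0.2660, 0.2448, 0.2400)
P(in Junior after 2 years) = 0.2660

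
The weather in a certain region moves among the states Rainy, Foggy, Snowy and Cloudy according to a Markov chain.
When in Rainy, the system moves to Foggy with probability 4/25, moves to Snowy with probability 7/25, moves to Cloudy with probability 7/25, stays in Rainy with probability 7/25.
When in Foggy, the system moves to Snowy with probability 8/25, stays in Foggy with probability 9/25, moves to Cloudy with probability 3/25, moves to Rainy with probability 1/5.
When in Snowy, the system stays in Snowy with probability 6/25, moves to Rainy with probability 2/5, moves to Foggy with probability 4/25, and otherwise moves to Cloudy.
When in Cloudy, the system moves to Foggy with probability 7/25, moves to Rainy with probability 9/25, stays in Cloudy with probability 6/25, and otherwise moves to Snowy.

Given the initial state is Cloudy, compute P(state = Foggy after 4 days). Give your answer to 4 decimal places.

0.2325

Propagate the distribution vector 4 days from Cloudy.
After 0 days: (0.0000, 0.0000, 0.0000, 1.0000)
After 1 day: (0.3600, 0.2800, 0.1200, 0.2400)
After 2 days: (0.2912, 0.2448, 0.2480, 0.2160)
After 3 days: (0.3075, 0.2349, 0.2453, 0.2124)
After 4 days: (0.3076, 0.2325, 0.2456, 0.2143)
P(in Foggy after 4 days) = 0.2325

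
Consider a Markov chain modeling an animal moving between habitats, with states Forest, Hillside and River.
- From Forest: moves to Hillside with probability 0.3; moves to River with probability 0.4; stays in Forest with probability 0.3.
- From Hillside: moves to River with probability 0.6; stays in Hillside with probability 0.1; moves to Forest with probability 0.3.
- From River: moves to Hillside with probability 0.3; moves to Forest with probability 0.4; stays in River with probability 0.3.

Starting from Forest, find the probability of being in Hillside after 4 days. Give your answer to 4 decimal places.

0.2496

Propagate the distribution vector 4 days from Forest.
After 0 days: (1.0000, 0.0000, 0.0000)
After 1 day: (0.3000, 0.3000, 0.4000)
After 2 days: (0.3400, 0.2400, 0.4200)
After 3 days: (0.3420, 0.2520, 0.4060)
After 4 days: (0.3406, 0.2496, 0.4098)
P(in Hillside after 4 days) = 0.2496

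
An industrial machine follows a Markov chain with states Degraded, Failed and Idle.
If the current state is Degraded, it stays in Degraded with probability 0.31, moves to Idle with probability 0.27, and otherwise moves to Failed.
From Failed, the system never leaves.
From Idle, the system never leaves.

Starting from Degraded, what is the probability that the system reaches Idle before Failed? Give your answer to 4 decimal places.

Let h(s) be the probability of absorption at Idle starting from transient state s. Then h(Idle) = 1 and h(Failed) = 0. By first-step analysis:
h(Degraded) = 0.31·h(Degraded) + 0.42·0 + 0.27·1
Solving: h(Degraded) = 0.3913.
Starting from Degraded, the probability is 0.3913.

0.3913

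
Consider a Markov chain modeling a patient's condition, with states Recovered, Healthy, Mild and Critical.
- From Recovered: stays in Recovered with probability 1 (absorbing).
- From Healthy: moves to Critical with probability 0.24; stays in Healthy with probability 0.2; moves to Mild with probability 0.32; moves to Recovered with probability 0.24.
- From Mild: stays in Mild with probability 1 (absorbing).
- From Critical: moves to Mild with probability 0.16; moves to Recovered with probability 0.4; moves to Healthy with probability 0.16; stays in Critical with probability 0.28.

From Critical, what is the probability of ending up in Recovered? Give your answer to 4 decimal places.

0.6667

Let h(s) be the probability of absorption at Recovered starting from transient state s. Then h(Recovered) = 1 and h(Mild) = 0. By first-step analysis:
h(Healthy) = 0.24·1 + 0.2·h(Healthy) + 0.32·0 + 0.24·h(Critical)
h(Critical) = 0.4·1 + 0.16·h(Healthy) + 0.16·0 + 0.28·h(Critical)
Solving: h(Healthy) = 0.5000, h(Critical) = 0.6667.
Starting from Critical, the probability is 0.6667.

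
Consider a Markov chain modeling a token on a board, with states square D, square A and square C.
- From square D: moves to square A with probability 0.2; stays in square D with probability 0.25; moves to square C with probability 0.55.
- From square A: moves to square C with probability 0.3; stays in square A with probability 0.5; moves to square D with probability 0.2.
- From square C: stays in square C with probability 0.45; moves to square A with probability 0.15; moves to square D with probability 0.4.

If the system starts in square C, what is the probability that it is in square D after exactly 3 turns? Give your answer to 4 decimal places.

Propagate the distribution vector 3 turns from square C.
After 0 turns: (0.0000, 0.0000, 1.0000)
After 1 turn: (0.4000, 0.1500, 0.4500)
After 2 turns: (0.3100, 0.2225, 0.4675)
After 3 turns: (0.3090, 0.2434, 0.4476)
P(in square D after 3 turns) = 0.3090

0.3090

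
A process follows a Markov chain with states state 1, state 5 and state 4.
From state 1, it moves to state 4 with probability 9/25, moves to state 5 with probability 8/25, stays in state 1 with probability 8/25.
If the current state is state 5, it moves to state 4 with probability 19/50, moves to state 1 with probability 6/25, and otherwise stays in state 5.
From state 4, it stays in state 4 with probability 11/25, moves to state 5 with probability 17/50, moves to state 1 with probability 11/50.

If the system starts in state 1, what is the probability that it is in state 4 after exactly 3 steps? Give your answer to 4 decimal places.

0.3985

Propagate the distribution vector 3 steps from state 1.
After 0 steps: (1.0000, 0.0000, 0.0000)
After 1 step: (0.3200, 0.3200, 0.3600)
After 2 steps: (0.2584, 0.3464, 0.3952)
After 3 steps: (0.2528, 0.3487, 0.3985)
P(in state 4 after 3 steps) = 0.3985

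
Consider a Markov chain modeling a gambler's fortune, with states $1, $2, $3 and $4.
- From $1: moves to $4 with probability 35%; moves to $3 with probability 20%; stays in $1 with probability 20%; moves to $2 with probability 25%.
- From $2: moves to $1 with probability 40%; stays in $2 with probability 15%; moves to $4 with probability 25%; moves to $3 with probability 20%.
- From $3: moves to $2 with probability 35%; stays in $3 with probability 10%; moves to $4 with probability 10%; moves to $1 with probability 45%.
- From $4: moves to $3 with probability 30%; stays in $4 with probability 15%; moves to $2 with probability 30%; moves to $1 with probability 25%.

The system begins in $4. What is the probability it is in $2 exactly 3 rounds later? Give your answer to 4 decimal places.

0.2535

Propagate the distribution vector 3 rounds from $4.
After 0 rounds: (0.0000, 0.0000, 0.0000, 1.0000)
After 1 round: (0.2500, 0.3000, 0.3000, 0.1500)
After 2 rounds: (0.3425, 0.2575, 0.1850, 0.2150)
After 3 rounds: (0.3085, 0.2535, 0.2030, 0.2350)
P(in $2 after 3 rounds) = 0.2535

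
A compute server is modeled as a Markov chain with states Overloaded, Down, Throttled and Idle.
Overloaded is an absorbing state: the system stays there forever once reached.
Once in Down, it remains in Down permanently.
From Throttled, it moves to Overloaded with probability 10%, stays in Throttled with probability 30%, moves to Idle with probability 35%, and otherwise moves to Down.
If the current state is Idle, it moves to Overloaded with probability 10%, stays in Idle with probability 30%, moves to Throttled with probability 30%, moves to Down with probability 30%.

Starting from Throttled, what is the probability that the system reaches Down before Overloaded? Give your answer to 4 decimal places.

Let h(s) be the probability of absorption at Down starting from transient state s. Then h(Down) = 1 and h(Overloaded) = 0. By first-step analysis:
h(Throttled) = 0.1·0 + 0.25·1 + 0.3·h(Throttled) + 0.35·h(Idle)
h(Idle) = 0.1·0 + 0.3·1 + 0.3·h(Throttled) + 0.3·h(Idle)
Solving: h(Throttled) = 0.7273, h(Idle) = 0.7403.
Starting from Throttled, the probability is 0.7273.

0.7273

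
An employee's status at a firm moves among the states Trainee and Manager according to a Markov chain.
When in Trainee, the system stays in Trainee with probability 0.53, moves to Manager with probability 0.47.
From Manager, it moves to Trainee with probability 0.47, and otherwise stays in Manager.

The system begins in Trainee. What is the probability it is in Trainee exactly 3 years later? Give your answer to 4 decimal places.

0.5001

Propagate the distribution vector 3 years from Trainee.
After 0 years: (1.0000, 0.0000)
After 1 year: (0.5300, 0.4700)
After 2 years: (0.5018, 0.4982)
After 3 years: (0.5001, 0.4999)
P(in Trainee after 3 years) = 0.5001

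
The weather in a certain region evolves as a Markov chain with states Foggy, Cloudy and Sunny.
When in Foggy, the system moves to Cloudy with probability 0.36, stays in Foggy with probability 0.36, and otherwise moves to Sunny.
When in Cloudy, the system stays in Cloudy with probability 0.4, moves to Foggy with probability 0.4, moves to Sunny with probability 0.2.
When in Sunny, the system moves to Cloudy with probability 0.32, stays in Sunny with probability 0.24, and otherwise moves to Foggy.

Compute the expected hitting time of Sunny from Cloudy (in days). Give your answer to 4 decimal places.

4.3333

Let t(s) be the expected number of days to first reach Sunny from state s, with t(Sunny) = 0. Conditioning on the first day:
t(Foggy) = 1 + 0.36·t(Foggy) + 0.36·t(Cloudy)
t(Cloudy) = 1 + 0.4·t(Foggy) + 0.4·t(Cloudy)
Solving: t(Foggy) = 4.0000, t(Cloudy) = 4.3333.
Expected days from Cloudy to Sunny: 4.3333.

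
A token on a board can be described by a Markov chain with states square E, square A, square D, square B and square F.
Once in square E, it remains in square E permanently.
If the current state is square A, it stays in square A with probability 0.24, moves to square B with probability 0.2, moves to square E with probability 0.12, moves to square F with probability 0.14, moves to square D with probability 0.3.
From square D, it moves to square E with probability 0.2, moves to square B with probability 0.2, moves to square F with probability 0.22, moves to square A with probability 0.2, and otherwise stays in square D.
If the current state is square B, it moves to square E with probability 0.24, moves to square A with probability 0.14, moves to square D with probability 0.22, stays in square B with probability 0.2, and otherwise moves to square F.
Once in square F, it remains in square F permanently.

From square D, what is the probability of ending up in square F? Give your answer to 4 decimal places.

0.5102

Let h(s) be the probability of absorption at square F starting from transient state s. Then h(square F) = 1 and h(square E) = 0. By first-step analysis:
h(square A) = 0.12·0 + 0.24·h(square A) + 0.3·h(square D) + 0.2·h(square B) + 0.14·1
h(square D) = 0.2·0 + 0.2·h(square A) + 0.18·h(square D) + 0.2·h(square B) + 0.22·1
h(square B) = 0.24·0 + 0.14·h(square A) + 0.22·h(square D) + 0.2·h(square B) + 0.2·1
Solving: h(square A) = 0.5119, h(square D) = 0.5102, h(square B) = 0.4799.
Starting from square D, the probability is 0.5102.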